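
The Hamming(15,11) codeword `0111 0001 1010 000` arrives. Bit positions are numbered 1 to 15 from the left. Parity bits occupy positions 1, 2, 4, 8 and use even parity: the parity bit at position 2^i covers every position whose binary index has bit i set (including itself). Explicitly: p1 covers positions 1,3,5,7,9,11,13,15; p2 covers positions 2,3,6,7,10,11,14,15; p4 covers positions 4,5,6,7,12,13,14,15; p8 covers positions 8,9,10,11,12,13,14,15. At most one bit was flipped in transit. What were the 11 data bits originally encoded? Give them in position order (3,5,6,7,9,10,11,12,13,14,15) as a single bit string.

s1: b1⊕b3⊕b5⊕b7⊕b9⊕b11⊕b13⊕b15 = 0⊕1⊕0⊕0⊕1⊕1⊕0⊕0 = 1
s2: b2⊕b3⊕b6⊕b7⊕b10⊕b11⊕b14⊕b15 = 1⊕1⊕0⊕0⊕0⊕1⊕0⊕0 = 1
s4: b4⊕b5⊕b6⊕b7⊕b12⊕b13⊕b14⊕b15 = 1⊕0⊕0⊕0⊕0⊕0⊕0⊕0 = 1
s8: b8⊕b9⊕b10⊕b11⊕b12⊕b13⊕b14⊕b15 = 1⊕1⊕0⊕1⊕0⊕0⊕0⊕0 = 1
Syndrome (s8...s1) = 1111 → position 15.
Flip bit 15: corrected codeword = 011100011010001
Data bits at positions 3,5,6,7,9,10,11,12,13,14,15: 10001010001

10001010001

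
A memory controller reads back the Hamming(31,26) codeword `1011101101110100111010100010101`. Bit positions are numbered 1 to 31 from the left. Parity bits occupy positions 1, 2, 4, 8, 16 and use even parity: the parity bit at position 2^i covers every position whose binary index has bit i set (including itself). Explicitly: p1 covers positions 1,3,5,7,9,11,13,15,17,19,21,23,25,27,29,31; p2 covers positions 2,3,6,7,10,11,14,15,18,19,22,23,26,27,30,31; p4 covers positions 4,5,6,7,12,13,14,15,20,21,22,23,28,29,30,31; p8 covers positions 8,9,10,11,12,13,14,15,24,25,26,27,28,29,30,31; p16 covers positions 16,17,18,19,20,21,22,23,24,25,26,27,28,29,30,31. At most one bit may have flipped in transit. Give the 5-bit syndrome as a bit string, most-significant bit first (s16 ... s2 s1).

00100

s1: b1⊕b3⊕b5⊕b7⊕b9⊕b11⊕b13⊕b15⊕b17⊕b19⊕b21⊕b23⊕b25⊕b27⊕b29⊕b31 = 1⊕1⊕1⊕1⊕0⊕1⊕0⊕0⊕1⊕1⊕1⊕1⊕0⊕1⊕1⊕1 = 0
s2: b2⊕b3⊕b6⊕b7⊕b10⊕b11⊕b14⊕b15⊕b18⊕b19⊕b22⊕b23⊕b26⊕b27⊕b30⊕b31 = 0⊕1⊕0⊕1⊕1⊕1⊕1⊕0⊕1⊕1⊕0⊕1⊕0⊕1⊕0⊕1 = 0
s4: b4⊕b5⊕b6⊕b7⊕b12⊕b13⊕b14⊕b15⊕b20⊕b21⊕b22⊕b23⊕b28⊕b29⊕b30⊕b31 = 1⊕1⊕0⊕1⊕1⊕0⊕1⊕0⊕0⊕1⊕0⊕1⊕0⊕1⊕0⊕1 = 1
s8: b8⊕b9⊕b10⊕b11⊕b12⊕b13⊕b14⊕b15⊕b24⊕b25⊕b26⊕b27⊕b28⊕b29⊕b30⊕b31 = 1⊕0⊕1⊕1⊕1⊕0⊕1⊕0⊕0⊕0⊕0⊕1⊕0⊕1⊕0⊕1 = 0
s16: b16⊕b17⊕b18⊕b19⊕b20⊕b21⊕b22⊕b23⊕b24⊕b25⊕b26⊕b27⊕b28⊕b29⊕b30⊕b31 = 0⊕1⊕1⊕1⊕0⊕1⊕0⊕1⊕0⊕0⊕0⊕1⊕0⊕1⊕0⊕1 = 0
Syndrome (s16...s1) = 00100 → position 4.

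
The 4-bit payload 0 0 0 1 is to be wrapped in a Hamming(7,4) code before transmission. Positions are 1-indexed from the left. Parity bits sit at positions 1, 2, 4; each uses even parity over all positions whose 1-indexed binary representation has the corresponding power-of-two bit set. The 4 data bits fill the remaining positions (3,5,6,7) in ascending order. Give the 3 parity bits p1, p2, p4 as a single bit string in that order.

111

Place data bits at non-power-of-two positions: b3=0, b5=0, b6=0, b7=1.
p1 = XOR of data positions {3,5,7} = 0⊕0⊕1 = 1
p2 = XOR of data positions {3,6,7} = 0⊕0⊕1 = 1
p4 = XOR of data positions {5,6,7} = 0⊕0⊕1 = 1
Parity bits p1,p2,p4 = 111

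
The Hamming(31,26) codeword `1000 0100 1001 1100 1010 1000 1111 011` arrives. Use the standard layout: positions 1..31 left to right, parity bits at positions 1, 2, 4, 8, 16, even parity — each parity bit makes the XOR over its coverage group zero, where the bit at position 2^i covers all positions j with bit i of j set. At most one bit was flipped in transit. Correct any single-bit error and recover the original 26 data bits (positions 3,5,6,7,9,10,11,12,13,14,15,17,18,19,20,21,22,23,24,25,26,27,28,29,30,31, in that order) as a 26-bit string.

s1: b1⊕b3⊕b5⊕b7⊕b9⊕b11⊕b13⊕b15⊕b17⊕b19⊕b21⊕b23⊕b25⊕b27⊕b29⊕b31 = 1⊕0⊕0⊕0⊕1⊕0⊕1⊕0⊕1⊕1⊕1⊕0⊕1⊕1⊕0⊕1 = 1
s2: b2⊕b3⊕b6⊕b7⊕b10⊕b11⊕b14⊕b15⊕b18⊕b19⊕b22⊕b23⊕b26⊕b27⊕b30⊕b31 = 0⊕0⊕1⊕0⊕0⊕0⊕1⊕0⊕0⊕1⊕0⊕0⊕1⊕1⊕1⊕1 = 1
s4: b4⊕b5⊕b6⊕b7⊕b12⊕b13⊕b14⊕b15⊕b20⊕b21⊕b22⊕b23⊕b28⊕b29⊕b30⊕b31 = 0⊕0⊕1⊕0⊕1⊕1⊕1⊕0⊕0⊕1⊕0⊕0⊕1⊕0⊕1⊕1 = 0
s8: b8⊕b9⊕b10⊕b11⊕b12⊕b13⊕b14⊕b15⊕b24⊕b25⊕b26⊕b27⊕b28⊕b29⊕b30⊕b31 = 0⊕1⊕0⊕0⊕1⊕1⊕1⊕0⊕0⊕1⊕1⊕1⊕1⊕0⊕1⊕1 = 0
s16: b16⊕b17⊕b18⊕b19⊕b20⊕b21⊕b22⊕b23⊕b24⊕b25⊕b26⊕b27⊕b28⊕b29⊕b30⊕b31 = 0⊕1⊕0⊕1⊕0⊕1⊕0⊕0⊕0⊕1⊕1⊕1⊕1⊕0⊕1⊕1 = 1
Syndrome (s16...s1) = 10011 → position 19.
Flip bit 19: corrected codeword = 1000010010011100100010001111011
Data bits at positions 3,5,6,7,9,10,11,12,13,14,15,17,18,19,20,21,22,23,24,25,26,27,28,29,30,31: 00101001110100010001111011

00101001110100010001111011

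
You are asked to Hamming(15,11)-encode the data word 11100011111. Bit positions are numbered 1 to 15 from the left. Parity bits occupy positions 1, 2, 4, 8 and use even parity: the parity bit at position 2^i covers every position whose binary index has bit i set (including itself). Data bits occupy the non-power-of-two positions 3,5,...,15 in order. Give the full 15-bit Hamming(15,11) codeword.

Place data bits at non-power-of-two positions: b3=1, b5=1, b6=1, b7=0, b9=0, b10=0, b11=1, b12=1, b13=1, b14=1, b15=1.
p1 = XOR of data positions {3,5,7,9,11,13,15} = 1⊕1⊕0⊕0⊕1⊕1⊕1 = 1
p2 = XOR of data positions {3,6,7,10,11,14,15} = 1⊕1⊕0⊕0⊕1⊕1⊕1 = 1
p4 = XOR of data positions {5,6,7,12,13,14,15} = 1⊕1⊕0⊕1⊕1⊕1⊕1 = 0
p8 = XOR of data positions {9,10,11,12,13,14,15} = 0⊕0⊕1⊕1⊕1⊕1⊕1 = 1
Codeword b1..b15 = 111011010011111

111011010011111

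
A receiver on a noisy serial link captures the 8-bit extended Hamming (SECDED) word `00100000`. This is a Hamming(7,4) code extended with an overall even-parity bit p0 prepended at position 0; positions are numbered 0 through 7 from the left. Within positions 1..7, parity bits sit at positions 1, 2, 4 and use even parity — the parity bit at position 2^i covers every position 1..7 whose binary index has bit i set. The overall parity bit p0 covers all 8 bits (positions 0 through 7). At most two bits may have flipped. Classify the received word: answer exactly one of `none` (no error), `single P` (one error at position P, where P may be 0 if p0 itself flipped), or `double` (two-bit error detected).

s1: b1⊕b3⊕b5⊕b7 = 0⊕0⊕0⊕0 = 0
s2: b2⊕b3⊕b6⊕b7 = 1⊕0⊕0⊕0 = 1
s4: b4⊕b5⊕b6⊕b7 = 0⊕0⊕0⊕0 = 0
Syndrome (s4...s1) = 010 → position 2.
Overall parity (XOR of all 8 bits, including p0): 0⊕0⊕1⊕0⊕0⊕0⊕0⊕0 = 1
Overall=1, syndrome position=2 → single-bit error at position 2.

single 2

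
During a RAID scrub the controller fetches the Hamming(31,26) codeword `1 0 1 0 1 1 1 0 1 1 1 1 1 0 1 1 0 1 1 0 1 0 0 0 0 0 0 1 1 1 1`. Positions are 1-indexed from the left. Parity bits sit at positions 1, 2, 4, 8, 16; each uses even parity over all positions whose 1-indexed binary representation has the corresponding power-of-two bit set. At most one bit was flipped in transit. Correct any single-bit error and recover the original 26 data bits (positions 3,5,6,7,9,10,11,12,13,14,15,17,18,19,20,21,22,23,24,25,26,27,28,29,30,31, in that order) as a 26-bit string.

11111111101011010000001111

s1: b1⊕b3⊕b5⊕b7⊕b9⊕b11⊕b13⊕b15⊕b17⊕b19⊕b21⊕b23⊕b25⊕b27⊕b29⊕b31 = 1⊕1⊕1⊕1⊕1⊕1⊕1⊕1⊕0⊕1⊕1⊕0⊕0⊕0⊕1⊕1 = 0
s2: b2⊕b3⊕b6⊕b7⊕b10⊕b11⊕b14⊕b15⊕b18⊕b19⊕b22⊕b23⊕b26⊕b27⊕b30⊕b31 = 0⊕1⊕1⊕1⊕1⊕1⊕0⊕1⊕1⊕1⊕0⊕0⊕0⊕0⊕1⊕1 = 0
s4: b4⊕b5⊕b6⊕b7⊕b12⊕b13⊕b14⊕b15⊕b20⊕b21⊕b22⊕b23⊕b28⊕b29⊕b30⊕b31 = 0⊕1⊕1⊕1⊕1⊕1⊕0⊕1⊕0⊕1⊕0⊕0⊕1⊕1⊕1⊕1 = 1
s8: b8⊕b9⊕b10⊕b11⊕b12⊕b13⊕b14⊕b15⊕b24⊕b25⊕b26⊕b27⊕b28⊕b29⊕b30⊕b31 = 0⊕1⊕1⊕1⊕1⊕1⊕0⊕1⊕0⊕0⊕0⊕0⊕1⊕1⊕1⊕1 = 0
s16: b16⊕b17⊕b18⊕b19⊕b20⊕b21⊕b22⊕b23⊕b24⊕b25⊕b26⊕b27⊕b28⊕b29⊕b30⊕b31 = 1⊕0⊕1⊕1⊕0⊕1⊕0⊕0⊕0⊕0⊕0⊕0⊕1⊕1⊕1⊕1 = 0
Syndrome (s16...s1) = 00100 → position 4.
Flip bit 4: corrected codeword = 1011111011111011011010000001111
Data bits at positions 3,5,6,7,9,10,11,12,13,14,15,17,18,19,20,21,22,23,24,25,26,27,28,29,30,31: 11111111101011010000001111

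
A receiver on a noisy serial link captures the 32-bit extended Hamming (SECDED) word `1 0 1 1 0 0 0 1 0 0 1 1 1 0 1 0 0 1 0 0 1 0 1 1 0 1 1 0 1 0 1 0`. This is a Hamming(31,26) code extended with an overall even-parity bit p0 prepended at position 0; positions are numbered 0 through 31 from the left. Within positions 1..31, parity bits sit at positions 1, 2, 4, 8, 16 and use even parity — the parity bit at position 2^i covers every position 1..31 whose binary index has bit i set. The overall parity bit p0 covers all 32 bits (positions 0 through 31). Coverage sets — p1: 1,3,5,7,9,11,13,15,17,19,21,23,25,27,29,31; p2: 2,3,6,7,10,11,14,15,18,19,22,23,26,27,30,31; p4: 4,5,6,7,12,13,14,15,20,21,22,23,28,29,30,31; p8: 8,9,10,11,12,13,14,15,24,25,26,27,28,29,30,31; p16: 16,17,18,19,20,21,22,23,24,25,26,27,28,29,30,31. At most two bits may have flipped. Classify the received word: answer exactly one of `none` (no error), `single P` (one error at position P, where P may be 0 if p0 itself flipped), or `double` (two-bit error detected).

none

s1: b1⊕b3⊕b5⊕b7⊕b9⊕b11⊕b13⊕b15⊕b17⊕b19⊕b21⊕b23⊕b25⊕b27⊕b29⊕b31 = 0⊕1⊕0⊕1⊕0⊕1⊕0⊕0⊕1⊕0⊕0⊕1⊕1⊕0⊕0⊕0 = 0
s2: b2⊕b3⊕b6⊕b7⊕b10⊕b11⊕b14⊕b15⊕b18⊕b19⊕b22⊕b23⊕b26⊕b27⊕b30⊕b31 = 1⊕1⊕0⊕1⊕1⊕1⊕1⊕0⊕0⊕0⊕1⊕1⊕1⊕0⊕1⊕0 = 0
s4: b4⊕b5⊕b6⊕b7⊕b12⊕b13⊕b14⊕b15⊕b20⊕b21⊕b22⊕b23⊕b28⊕b29⊕b30⊕b31 = 0⊕0⊕0⊕1⊕1⊕0⊕1⊕0⊕1⊕0⊕1⊕1⊕1⊕0⊕1⊕0 = 0
s8: b8⊕b9⊕b10⊕b11⊕b12⊕b13⊕b14⊕b15⊕b24⊕b25⊕b26⊕b27⊕b28⊕b29⊕b30⊕b31 = 0⊕0⊕1⊕1⊕1⊕0⊕1⊕0⊕0⊕1⊕1⊕0⊕1⊕0⊕1⊕0 = 0
s16: b16⊕b17⊕b18⊕b19⊕b20⊕b21⊕b22⊕b23⊕b24⊕b25⊕b26⊕b27⊕b28⊕b29⊕b30⊕b31 = 0⊕1⊕0⊕0⊕1⊕0⊕1⊕1⊕0⊕1⊕1⊕0⊕1⊕0⊕1⊕0 = 0
Syndrome (s16...s1) = 00000 → position 0 (no error).
Overall parity (XOR of all 32 bits, including p0): 1⊕0⊕1⊕1⊕0⊕0⊕0⊕1⊕0⊕0⊕1⊕1⊕1⊕0⊕1⊕0⊕0⊕1⊕0⊕0⊕1⊕0⊕1⊕1⊕0⊕1⊕1⊕0⊕1⊕0⊕1⊕0 = 0
Overall=0, syndrome position=0 → no error.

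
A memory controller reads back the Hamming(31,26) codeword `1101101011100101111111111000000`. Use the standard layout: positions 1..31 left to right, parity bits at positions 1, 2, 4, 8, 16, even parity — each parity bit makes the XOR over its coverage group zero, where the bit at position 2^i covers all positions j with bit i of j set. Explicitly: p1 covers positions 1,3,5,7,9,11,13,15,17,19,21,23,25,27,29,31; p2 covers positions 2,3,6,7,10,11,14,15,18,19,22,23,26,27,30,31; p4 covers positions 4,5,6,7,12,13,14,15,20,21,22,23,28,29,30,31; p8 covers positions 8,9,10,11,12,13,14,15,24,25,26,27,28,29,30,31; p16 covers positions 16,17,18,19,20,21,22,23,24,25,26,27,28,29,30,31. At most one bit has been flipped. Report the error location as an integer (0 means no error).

s1: b1⊕b3⊕b5⊕b7⊕b9⊕b11⊕b13⊕b15⊕b17⊕b19⊕b21⊕b23⊕b25⊕b27⊕b29⊕b31 = 1⊕0⊕1⊕1⊕1⊕1⊕0⊕0⊕1⊕1⊕1⊕1⊕1⊕0⊕0⊕0 = 0
s2: b2⊕b3⊕b6⊕b7⊕b10⊕b11⊕b14⊕b15⊕b18⊕b19⊕b22⊕b23⊕b26⊕b27⊕b30⊕b31 = 1⊕0⊕0⊕1⊕1⊕1⊕1⊕0⊕1⊕1⊕1⊕1⊕0⊕0⊕0⊕0 = 1
s4: b4⊕b5⊕b6⊕b7⊕b12⊕b13⊕b14⊕b15⊕b20⊕b21⊕b22⊕b23⊕b28⊕b29⊕b30⊕b31 = 1⊕1⊕0⊕1⊕0⊕0⊕1⊕0⊕1⊕1⊕1⊕1⊕0⊕0⊕0⊕0 = 0
s8: b8⊕b9⊕b10⊕b11⊕b12⊕b13⊕b14⊕b15⊕b24⊕b25⊕b26⊕b27⊕b28⊕b29⊕b30⊕b31 = 0⊕1⊕1⊕1⊕0⊕0⊕1⊕0⊕1⊕1⊕0⊕0⊕0⊕0⊕0⊕0 = 0
s16: b16⊕b17⊕b18⊕b19⊕b20⊕b21⊕b22⊕b23⊕b24⊕b25⊕b26⊕b27⊕b28⊕b29⊕b30⊕b31 = 1⊕1⊕1⊕1⊕1⊕1⊕1⊕1⊕1⊕1⊕0⊕0⊕0⊕0⊕0⊕0 = 0
Syndrome (s16...s1) = 00010 → position 2.

2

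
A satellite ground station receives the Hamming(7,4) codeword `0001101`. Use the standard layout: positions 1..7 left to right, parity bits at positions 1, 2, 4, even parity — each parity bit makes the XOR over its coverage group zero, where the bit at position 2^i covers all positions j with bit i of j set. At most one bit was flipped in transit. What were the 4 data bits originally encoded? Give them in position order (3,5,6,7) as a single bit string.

s1: b1⊕b3⊕b5⊕b7 = 0⊕0⊕1⊕1 = 0
s2: b2⊕b3⊕b6⊕b7 = 0⊕0⊕0⊕1 = 1
s4: b4⊕b5⊕b6⊕b7 = 1⊕1⊕0⊕1 = 1
Syndrome (s4...s1) = 110 → position 6.
Flip bit 6: corrected codeword = 0001111
Data bits at positions 3,5,6,7: 0111

0111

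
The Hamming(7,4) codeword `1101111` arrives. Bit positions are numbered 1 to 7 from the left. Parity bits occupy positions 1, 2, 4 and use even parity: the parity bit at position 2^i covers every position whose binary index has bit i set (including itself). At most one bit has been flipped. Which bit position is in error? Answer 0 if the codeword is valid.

3

s1: b1⊕b3⊕b5⊕b7 = 1⊕0⊕1⊕1 = 1
s2: b2⊕b3⊕b6⊕b7 = 1⊕0⊕1⊕1 = 1
s4: b4⊕b5⊕b6⊕b7 = 1⊕1⊕1⊕1 = 0
Syndrome (s4...s1) = 011 → position 3.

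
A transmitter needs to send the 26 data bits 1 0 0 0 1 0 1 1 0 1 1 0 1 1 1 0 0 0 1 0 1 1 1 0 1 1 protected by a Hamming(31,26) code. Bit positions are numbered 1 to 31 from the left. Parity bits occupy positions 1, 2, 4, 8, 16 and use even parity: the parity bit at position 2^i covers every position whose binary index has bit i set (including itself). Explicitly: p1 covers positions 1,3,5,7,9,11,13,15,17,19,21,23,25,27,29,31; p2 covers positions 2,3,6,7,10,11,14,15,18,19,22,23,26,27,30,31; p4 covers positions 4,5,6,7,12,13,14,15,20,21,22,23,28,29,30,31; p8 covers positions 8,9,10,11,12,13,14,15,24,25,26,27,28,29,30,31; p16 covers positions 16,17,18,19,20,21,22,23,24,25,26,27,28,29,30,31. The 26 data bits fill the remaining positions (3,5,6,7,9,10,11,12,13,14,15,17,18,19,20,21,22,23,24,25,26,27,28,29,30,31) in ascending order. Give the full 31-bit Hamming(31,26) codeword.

1011000110110111011100010111011

Place data bits at non-power-of-two positions: b3=1, b5=0, b6=0, b7=0, b9=1, b10=0, b11=1, b12=1, b13=0, b14=1, b15=1, b17=0, b18=1, b19=1, b20=1, b21=0, b22=0, b23=0, b24=1, b25=0, b26=1, b27=1, b28=1, b29=0, b30=1, b31=1.
p1 = XOR of data positions {3,5,7,9,11,13,15,17,19,21,23,25,27,29,31} = 1⊕0⊕0⊕1⊕1⊕0⊕1⊕0⊕1⊕0⊕0⊕0⊕1⊕0⊕1 = 1
p2 = XOR of data positions {3,6,7,10,11,14,15,18,19,22,23,26,27,30,31} = 1⊕0⊕0⊕0⊕1⊕1⊕1⊕1⊕1⊕0⊕0⊕1⊕1⊕1⊕1 = 0
p4 = XOR of data positions {5,6,7,12,13,14,15,20,21,22,23,28,29,30,31} = 0⊕0⊕0⊕1⊕0⊕1⊕1⊕1⊕0⊕0⊕0⊕1⊕0⊕1⊕1 = 1
p8 = XOR of data positions {9,10,11,12,13,14,15,24,25,26,27,28,29,30,31} = 1⊕0⊕1⊕1⊕0⊕1⊕1⊕1⊕0⊕1⊕1⊕1⊕0⊕1⊕1 = 1
p16 = XOR of data positions {17,18,19,20,21,22,23,24,25,26,27,28,29,30,31} = 0⊕1⊕1⊕1⊕0⊕0⊕0⊕1⊕0⊕1⊕1⊕1⊕0⊕1⊕1 = 1
Codeword b1..b31 = 1011000110110111011100010111011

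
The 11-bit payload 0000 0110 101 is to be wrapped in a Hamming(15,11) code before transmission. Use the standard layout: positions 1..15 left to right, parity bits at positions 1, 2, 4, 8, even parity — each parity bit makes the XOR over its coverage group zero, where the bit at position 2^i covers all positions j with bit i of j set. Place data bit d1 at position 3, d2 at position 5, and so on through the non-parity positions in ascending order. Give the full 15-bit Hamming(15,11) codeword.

Place data bits at non-power-of-two positions: b3=0, b5=0, b6=0, b7=0, b9=0, b10=1, b11=1, b12=0, b13=1, b14=0, b15=1.
p1 = XOR of data positions {3,5,7,9,11,13,15} = 0⊕0⊕0⊕0⊕1⊕1⊕1 = 1
p2 = XOR of data positions {3,6,7,10,11,14,15} = 0⊕0⊕0⊕1⊕1⊕0⊕1 = 1
p4 = XOR of data positions {5,6,7,12,13,14,15} = 0⊕0⊕0⊕0⊕1⊕0⊕1 = 0
p8 = XOR of data positions {9,10,11,12,13,14,15} = 0⊕1⊕1⊕0⊕1⊕0⊕1 = 0
Codeword b1..b15 = 110000000110101

110000000110101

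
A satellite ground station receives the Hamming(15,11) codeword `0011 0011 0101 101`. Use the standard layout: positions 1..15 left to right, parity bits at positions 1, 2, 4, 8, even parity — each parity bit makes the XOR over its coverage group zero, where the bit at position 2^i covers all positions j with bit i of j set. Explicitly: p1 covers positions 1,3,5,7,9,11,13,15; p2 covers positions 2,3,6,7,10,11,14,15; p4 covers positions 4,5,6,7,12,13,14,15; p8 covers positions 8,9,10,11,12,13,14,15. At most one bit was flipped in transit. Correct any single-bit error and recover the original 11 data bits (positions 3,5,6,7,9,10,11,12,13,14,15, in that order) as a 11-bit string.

s1: b1⊕b3⊕b5⊕b7⊕b9⊕b11⊕b13⊕b15 = 0⊕1⊕0⊕1⊕0⊕0⊕1⊕1 = 0
s2: b2⊕b3⊕b6⊕b7⊕b10⊕b11⊕b14⊕b15 = 0⊕1⊕0⊕1⊕1⊕0⊕0⊕1 = 0
s4: b4⊕b5⊕b6⊕b7⊕b12⊕b13⊕b14⊕b15 = 1⊕0⊕0⊕1⊕1⊕1⊕0⊕1 = 1
s8: b8⊕b9⊕b10⊕b11⊕b12⊕b13⊕b14⊕b15 = 1⊕0⊕1⊕0⊕1⊕1⊕0⊕1 = 1
Syndrome (s8...s1) = 1100 → position 12.
Flip bit 12: corrected codeword = 001100110100101
Data bits at positions 3,5,6,7,9,10,11,12,13,14,15: 10010100101

10010100101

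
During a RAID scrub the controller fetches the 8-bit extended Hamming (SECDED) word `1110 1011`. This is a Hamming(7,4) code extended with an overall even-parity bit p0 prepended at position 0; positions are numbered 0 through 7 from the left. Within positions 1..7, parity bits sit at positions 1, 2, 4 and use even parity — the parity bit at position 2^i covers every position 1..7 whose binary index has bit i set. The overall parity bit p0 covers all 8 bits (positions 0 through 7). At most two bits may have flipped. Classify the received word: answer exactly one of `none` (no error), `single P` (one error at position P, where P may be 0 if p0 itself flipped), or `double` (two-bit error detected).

double

s1: b1⊕b3⊕b5⊕b7 = 1⊕0⊕0⊕1 = 0
s2: b2⊕b3⊕b6⊕b7 = 1⊕0⊕1⊕1 = 1
s4: b4⊕b5⊕b6⊕b7 = 1⊕0⊕1⊕1 = 1
Syndrome (s4...s1) = 110 → position 6.
Overall parity (XOR of all 8 bits, including p0): 1⊕1⊕1⊕0⊕1⊕0⊕1⊕1 = 0
Overall=0, syndrome position=6 → double-bit error detected (uncorrectable).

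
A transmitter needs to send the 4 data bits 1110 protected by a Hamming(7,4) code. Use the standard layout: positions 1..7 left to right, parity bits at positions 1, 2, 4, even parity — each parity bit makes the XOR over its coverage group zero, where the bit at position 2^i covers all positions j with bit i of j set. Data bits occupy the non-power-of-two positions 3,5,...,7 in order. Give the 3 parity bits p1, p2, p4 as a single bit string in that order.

Place data bits at non-power-of-two positions: b3=1, b5=1, b6=1, b7=0.
p1 = XOR of data positions {3,5,7} = 1⊕1⊕0 = 0
p2 = XOR of data positions {3,6,7} = 1⊕1⊕0 = 0
p4 = XOR of data positions {5,6,7} = 1⊕1⊕0 = 0
Parity bits p1,p2,p4 = 000

000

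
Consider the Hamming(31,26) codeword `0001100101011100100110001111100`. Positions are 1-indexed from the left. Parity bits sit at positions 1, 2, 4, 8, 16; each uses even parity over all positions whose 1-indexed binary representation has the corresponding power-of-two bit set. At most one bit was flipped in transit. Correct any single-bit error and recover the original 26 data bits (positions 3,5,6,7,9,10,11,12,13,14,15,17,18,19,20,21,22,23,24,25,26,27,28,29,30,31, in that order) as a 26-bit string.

s1: b1⊕b3⊕b5⊕b7⊕b9⊕b11⊕b13⊕b15⊕b17⊕b19⊕b21⊕b23⊕b25⊕b27⊕b29⊕b31 = 0⊕0⊕1⊕0⊕0⊕0⊕1⊕0⊕1⊕0⊕1⊕0⊕1⊕1⊕1⊕0 = 1
s2: b2⊕b3⊕b6⊕b7⊕b10⊕b11⊕b14⊕b15⊕b18⊕b19⊕b22⊕b23⊕b26⊕b27⊕b30⊕b31 = 0⊕0⊕0⊕0⊕1⊕0⊕1⊕0⊕0⊕0⊕0⊕0⊕1⊕1⊕0⊕0 = 0
s4: b4⊕b5⊕b6⊕b7⊕b12⊕b13⊕b14⊕b15⊕b20⊕b21⊕b22⊕b23⊕b28⊕b29⊕b30⊕b31 = 1⊕1⊕0⊕0⊕1⊕1⊕1⊕0⊕1⊕1⊕0⊕0⊕1⊕1⊕0⊕0 = 1
s8: b8⊕b9⊕b10⊕b11⊕b12⊕b13⊕b14⊕b15⊕b24⊕b25⊕b26⊕b27⊕b28⊕b29⊕b30⊕b31 = 1⊕0⊕1⊕0⊕1⊕1⊕1⊕0⊕0⊕1⊕1⊕1⊕1⊕1⊕0⊕0 = 0
s16: b16⊕b17⊕b18⊕b19⊕b20⊕b21⊕b22⊕b23⊕b24⊕b25⊕b26⊕b27⊕b28⊕b29⊕b30⊕b31 = 0⊕1⊕0⊕0⊕1⊕1⊕0⊕0⊕0⊕1⊕1⊕1⊕1⊕1⊕0⊕0 = 0
Syndrome (s16...s1) = 00101 → position 5.
Flip bit 5: corrected codeword = 0001000101011100100110001111100
Data bits at positions 3,5,6,7,9,10,11,12,13,14,15,17,18,19,20,21,22,23,24,25,26,27,28,29,30,31: 00000101110100110001111100

00000101110100110001111100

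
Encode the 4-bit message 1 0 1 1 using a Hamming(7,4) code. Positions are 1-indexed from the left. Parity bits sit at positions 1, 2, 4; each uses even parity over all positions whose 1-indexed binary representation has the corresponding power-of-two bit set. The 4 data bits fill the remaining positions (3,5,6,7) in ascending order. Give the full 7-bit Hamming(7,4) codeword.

0110011

Place data bits at non-power-of-two positions: b3=1, b5=0, b6=1, b7=1.
p1 = XOR of data positions {3,5,7} = 1⊕0⊕1 = 0
p2 = XOR of data positions {3,6,7} = 1⊕1⊕1 = 1
p4 = XOR of data positions {5,6,7} = 0⊕1⊕1 = 0
Codeword b1..b7 = 0110011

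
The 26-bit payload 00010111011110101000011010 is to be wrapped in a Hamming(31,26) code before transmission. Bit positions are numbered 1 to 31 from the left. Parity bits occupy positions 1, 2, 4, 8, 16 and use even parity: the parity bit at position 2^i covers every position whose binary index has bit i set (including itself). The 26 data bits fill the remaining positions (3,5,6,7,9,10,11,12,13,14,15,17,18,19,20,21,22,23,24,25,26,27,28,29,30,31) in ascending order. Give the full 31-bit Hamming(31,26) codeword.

1100001001110111110101000011010

Place data bits at non-power-of-two positions: b3=0, b5=0, b6=0, b7=1, b9=0, b10=1, b11=1, b12=1, b13=0, b14=1, b15=1, b17=1, b18=1, b19=0, b20=1, b21=0, b22=1, b23=0, b24=0, b25=0, b26=0, b27=1, b28=1, b29=0, b30=1, b31=0.
p1 = XOR of data positions {3,5,7,9,11,13,15,17,19,21,23,25,27,29,31} = 0⊕0⊕1⊕0⊕1⊕0⊕1⊕1⊕0⊕0⊕0⊕0⊕1⊕0⊕0 = 1
p2 = XOR of data positions {3,6,7,10,11,14,15,18,19,22,23,26,27,30,31} = 0⊕0⊕1⊕1⊕1⊕1⊕1⊕1⊕0⊕1⊕0⊕0⊕1⊕1⊕0 = 1
p4 = XOR of data positions {5,6,7,12,13,14,15,20,21,22,23,28,29,30,31} = 0⊕0⊕1⊕1⊕0⊕1⊕1⊕1⊕0⊕1⊕0⊕1⊕0⊕1⊕0 = 0
p8 = XOR of data positions {9,10,11,12,13,14,15,24,25,26,27,28,29,30,31} = 0⊕1⊕1⊕1⊕0⊕1⊕1⊕0⊕0⊕0⊕1⊕1⊕0⊕1⊕0 = 0
p16 = XOR of data positions {17,18,19,20,21,22,23,24,25,26,27,28,29,30,31} = 1⊕1⊕0⊕1⊕0⊕1⊕0⊕0⊕0⊕0⊕1⊕1⊕0⊕1⊕0 = 1
Codeword b1..b31 = 1100001001110111110101000011010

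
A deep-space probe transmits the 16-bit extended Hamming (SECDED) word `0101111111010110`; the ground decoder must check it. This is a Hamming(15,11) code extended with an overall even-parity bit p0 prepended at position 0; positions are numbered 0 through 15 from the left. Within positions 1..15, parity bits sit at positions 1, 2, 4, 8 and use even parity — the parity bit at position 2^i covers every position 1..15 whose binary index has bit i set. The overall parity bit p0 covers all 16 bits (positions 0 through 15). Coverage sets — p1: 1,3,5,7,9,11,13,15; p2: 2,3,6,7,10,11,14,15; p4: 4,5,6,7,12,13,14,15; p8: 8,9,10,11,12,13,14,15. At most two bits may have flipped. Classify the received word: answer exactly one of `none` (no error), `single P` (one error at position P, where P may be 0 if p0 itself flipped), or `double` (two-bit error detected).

s1: b1⊕b3⊕b5⊕b7⊕b9⊕b11⊕b13⊕b15 = 1⊕1⊕1⊕1⊕1⊕1⊕1⊕0 = 1
s2: b2⊕b3⊕b6⊕b7⊕b10⊕b11⊕b14⊕b15 = 0⊕1⊕1⊕1⊕0⊕1⊕1⊕0 = 1
s4: b4⊕b5⊕b6⊕b7⊕b12⊕b13⊕b14⊕b15 = 1⊕1⊕1⊕1⊕0⊕1⊕1⊕0 = 0
s8: b8⊕b9⊕b10⊕b11⊕b12⊕b13⊕b14⊕b15 = 1⊕1⊕0⊕1⊕0⊕1⊕1⊕0 = 1
Syndrome (s8...s1) = 1011 → position 11.
Overall parity (XOR of all 16 bits, including p0): 0⊕1⊕0⊕1⊕1⊕1⊕1⊕1⊕1⊕1⊕0⊕1⊕0⊕1⊕1⊕0 = 1
Overall=1, syndrome position=11 → single-bit error at position 11.

single 11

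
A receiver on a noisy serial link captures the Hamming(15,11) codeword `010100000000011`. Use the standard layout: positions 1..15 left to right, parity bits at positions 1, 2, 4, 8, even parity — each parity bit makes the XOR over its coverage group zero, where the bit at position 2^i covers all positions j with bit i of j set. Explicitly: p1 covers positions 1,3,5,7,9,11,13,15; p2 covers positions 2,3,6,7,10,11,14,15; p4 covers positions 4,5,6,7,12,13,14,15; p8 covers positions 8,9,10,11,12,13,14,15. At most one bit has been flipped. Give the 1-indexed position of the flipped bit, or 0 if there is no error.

7

s1: b1⊕b3⊕b5⊕b7⊕b9⊕b11⊕b13⊕b15 = 0⊕0⊕0⊕0⊕0⊕0⊕0⊕1 = 1
s2: b2⊕b3⊕b6⊕b7⊕b10⊕b11⊕b14⊕b15 = 1⊕0⊕0⊕0⊕0⊕0⊕1⊕1 = 1
s4: b4⊕b5⊕b6⊕b7⊕b12⊕b13⊕b14⊕b15 = 1⊕0⊕0⊕0⊕0⊕0⊕1⊕1 = 1
s8: b8⊕b9⊕b10⊕b11⊕b12⊕b13⊕b14⊕b15 = 0⊕0⊕0⊕0⊕0⊕0⊕1⊕1 = 0
Syndrome (s8...s1) = 0111 → position 7.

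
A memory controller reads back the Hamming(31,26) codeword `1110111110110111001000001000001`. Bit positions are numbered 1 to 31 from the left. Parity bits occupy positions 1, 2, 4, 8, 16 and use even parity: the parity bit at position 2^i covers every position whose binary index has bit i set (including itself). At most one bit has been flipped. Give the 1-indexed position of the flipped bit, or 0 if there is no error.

s1: b1⊕b3⊕b5⊕b7⊕b9⊕b11⊕b13⊕b15⊕b17⊕b19⊕b21⊕b23⊕b25⊕b27⊕b29⊕b31 = 1⊕1⊕1⊕1⊕1⊕1⊕0⊕1⊕0⊕1⊕0⊕0⊕1⊕0⊕0⊕1 = 0
s2: b2⊕b3⊕b6⊕b7⊕b10⊕b11⊕b14⊕b15⊕b18⊕b19⊕b22⊕b23⊕b26⊕b27⊕b30⊕b31 = 1⊕1⊕1⊕1⊕0⊕1⊕1⊕1⊕0⊕1⊕0⊕0⊕0⊕0⊕0⊕1 = 1
s4: b4⊕b5⊕b6⊕b7⊕b12⊕b13⊕b14⊕b15⊕b20⊕b21⊕b22⊕b23⊕b28⊕b29⊕b30⊕b31 = 0⊕1⊕1⊕1⊕1⊕0⊕1⊕1⊕0⊕0⊕0⊕0⊕0⊕0⊕0⊕1 = 1
s8: b8⊕b9⊕b10⊕b11⊕b12⊕b13⊕b14⊕b15⊕b24⊕b25⊕b26⊕b27⊕b28⊕b29⊕b30⊕b31 = 1⊕1⊕0⊕1⊕1⊕0⊕1⊕1⊕0⊕1⊕0⊕0⊕0⊕0⊕0⊕1 = 0
s16: b16⊕b17⊕b18⊕b19⊕b20⊕b21⊕b22⊕b23⊕b24⊕b25⊕b26⊕b27⊕b28⊕b29⊕b30⊕b31 = 1⊕0⊕0⊕1⊕0⊕0⊕0⊕0⊕0⊕1⊕0⊕0⊕0⊕0⊕0⊕1 = 0
Syndrome (s16...s1) = 00110 → position 6.

6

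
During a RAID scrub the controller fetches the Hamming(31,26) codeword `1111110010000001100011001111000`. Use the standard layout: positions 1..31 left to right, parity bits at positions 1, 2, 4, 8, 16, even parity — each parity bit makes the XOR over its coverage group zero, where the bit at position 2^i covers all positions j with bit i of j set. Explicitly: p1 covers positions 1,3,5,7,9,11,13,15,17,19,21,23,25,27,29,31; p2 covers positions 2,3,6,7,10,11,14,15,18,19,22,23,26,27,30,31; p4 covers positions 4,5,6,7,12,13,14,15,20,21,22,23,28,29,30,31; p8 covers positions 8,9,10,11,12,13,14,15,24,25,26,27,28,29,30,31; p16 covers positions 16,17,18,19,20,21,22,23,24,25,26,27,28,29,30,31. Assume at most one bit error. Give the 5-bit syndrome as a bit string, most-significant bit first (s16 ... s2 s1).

01000

s1: b1⊕b3⊕b5⊕b7⊕b9⊕b11⊕b13⊕b15⊕b17⊕b19⊕b21⊕b23⊕b25⊕b27⊕b29⊕b31 = 1⊕1⊕1⊕0⊕1⊕0⊕0⊕0⊕1⊕0⊕1⊕0⊕1⊕1⊕0⊕0 = 0
s2: b2⊕b3⊕b6⊕b7⊕b10⊕b11⊕b14⊕b15⊕b18⊕b19⊕b22⊕b23⊕b26⊕b27⊕b30⊕b31 = 1⊕1⊕1⊕0⊕0⊕0⊕0⊕0⊕0⊕0⊕1⊕0⊕1⊕1⊕0⊕0 = 0
s4: b4⊕b5⊕b6⊕b7⊕b12⊕b13⊕b14⊕b15⊕b20⊕b21⊕b22⊕b23⊕b28⊕b29⊕b30⊕b31 = 1⊕1⊕1⊕0⊕0⊕0⊕0⊕0⊕0⊕1⊕1⊕0⊕1⊕0⊕0⊕0 = 0
s8: b8⊕b9⊕b10⊕b11⊕b12⊕b13⊕b14⊕b15⊕b24⊕b25⊕b26⊕b27⊕b28⊕b29⊕b30⊕b31 = 0⊕1⊕0⊕0⊕0⊕0⊕0⊕0⊕0⊕1⊕1⊕1⊕1⊕0⊕0⊕0 = 1
s16: b16⊕b17⊕b18⊕b19⊕b20⊕b21⊕b22⊕b23⊕b24⊕b25⊕b26⊕b27⊕b28⊕b29⊕b30⊕b31 = 1⊕1⊕0⊕0⊕0⊕1⊕1⊕0⊕0⊕1⊕1⊕1⊕1⊕0⊕0⊕0 = 0
Syndrome (s16...s1) = 01000 → position 8.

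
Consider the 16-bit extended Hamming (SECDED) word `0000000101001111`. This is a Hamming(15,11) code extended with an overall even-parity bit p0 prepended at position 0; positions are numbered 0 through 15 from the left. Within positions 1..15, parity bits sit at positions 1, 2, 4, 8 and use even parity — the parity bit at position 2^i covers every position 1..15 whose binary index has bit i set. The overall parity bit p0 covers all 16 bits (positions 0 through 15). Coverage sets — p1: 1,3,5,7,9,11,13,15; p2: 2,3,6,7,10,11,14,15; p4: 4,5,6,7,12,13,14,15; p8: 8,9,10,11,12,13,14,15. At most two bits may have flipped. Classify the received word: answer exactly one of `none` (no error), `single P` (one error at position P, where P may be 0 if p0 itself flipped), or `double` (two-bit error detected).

s1: b1⊕b3⊕b5⊕b7⊕b9⊕b11⊕b13⊕b15 = 0⊕0⊕0⊕1⊕1⊕0⊕1⊕1 = 0
s2: b2⊕b3⊕b6⊕b7⊕b10⊕b11⊕b14⊕b15 = 0⊕0⊕0⊕1⊕0⊕0⊕1⊕1 = 1
s4: b4⊕b5⊕b6⊕b7⊕b12⊕b13⊕b14⊕b15 = 0⊕0⊕0⊕1⊕1⊕1⊕1⊕1 = 1
s8: b8⊕b9⊕b10⊕b11⊕b12⊕b13⊕b14⊕b15 = 0⊕1⊕0⊕0⊕1⊕1⊕1⊕1 = 1
Syndrome (s8...s1) = 1110 → position 14.
Overall parity (XOR of all 16 bits, including p0): 0⊕0⊕0⊕0⊕0⊕0⊕0⊕1⊕0⊕1⊕0⊕0⊕1⊕1⊕1⊕1 = 0
Overall=0, syndrome position=14 → double-bit error detected (uncorrectable).

double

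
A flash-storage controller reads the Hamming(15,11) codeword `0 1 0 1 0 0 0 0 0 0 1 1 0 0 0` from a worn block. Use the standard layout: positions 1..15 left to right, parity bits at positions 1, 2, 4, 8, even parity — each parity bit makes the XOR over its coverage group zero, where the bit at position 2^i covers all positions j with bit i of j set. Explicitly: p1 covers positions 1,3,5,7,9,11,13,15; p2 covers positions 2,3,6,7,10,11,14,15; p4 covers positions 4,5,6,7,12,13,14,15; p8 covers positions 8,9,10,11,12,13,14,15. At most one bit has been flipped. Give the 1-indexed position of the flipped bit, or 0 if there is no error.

1

s1: b1⊕b3⊕b5⊕b7⊕b9⊕b11⊕b13⊕b15 = 0⊕0⊕0⊕0⊕0⊕1⊕0⊕0 = 1
s2: b2⊕b3⊕b6⊕b7⊕b10⊕b11⊕b14⊕b15 = 1⊕0⊕0⊕0⊕0⊕1⊕0⊕0 = 0
s4: b4⊕b5⊕b6⊕b7⊕b12⊕b13⊕b14⊕b15 = 1⊕0⊕0⊕0⊕1⊕0⊕0⊕0 = 0
s8: b8⊕b9⊕b10⊕b11⊕b12⊕b13⊕b14⊕b15 = 0⊕0⊕0⊕1⊕1⊕0⊕0⊕0 = 0
Syndrome (s8...s1) = 0001 → position 1.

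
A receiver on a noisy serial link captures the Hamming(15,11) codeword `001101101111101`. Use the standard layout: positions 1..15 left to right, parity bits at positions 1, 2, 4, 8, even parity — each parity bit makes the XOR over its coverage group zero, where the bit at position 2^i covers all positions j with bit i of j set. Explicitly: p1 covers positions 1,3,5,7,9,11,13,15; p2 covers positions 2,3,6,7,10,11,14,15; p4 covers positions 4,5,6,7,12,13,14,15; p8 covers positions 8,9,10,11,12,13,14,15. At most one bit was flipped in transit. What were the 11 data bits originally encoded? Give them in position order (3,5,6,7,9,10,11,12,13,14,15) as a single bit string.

10111111101

s1: b1⊕b3⊕b5⊕b7⊕b9⊕b11⊕b13⊕b15 = 0⊕1⊕0⊕1⊕1⊕1⊕1⊕1 = 0
s2: b2⊕b3⊕b6⊕b7⊕b10⊕b11⊕b14⊕b15 = 0⊕1⊕1⊕1⊕1⊕1⊕0⊕1 = 0
s4: b4⊕b5⊕b6⊕b7⊕b12⊕b13⊕b14⊕b15 = 1⊕0⊕1⊕1⊕1⊕1⊕0⊕1 = 0
s8: b8⊕b9⊕b10⊕b11⊕b12⊕b13⊕b14⊕b15 = 0⊕1⊕1⊕1⊕1⊕1⊕0⊕1 = 0
Syndrome (s8...s1) = 0000 → position 0 (no error).
No correction needed.
Data bits at positions 3,5,6,7,9,10,11,12,13,14,15: 10111111101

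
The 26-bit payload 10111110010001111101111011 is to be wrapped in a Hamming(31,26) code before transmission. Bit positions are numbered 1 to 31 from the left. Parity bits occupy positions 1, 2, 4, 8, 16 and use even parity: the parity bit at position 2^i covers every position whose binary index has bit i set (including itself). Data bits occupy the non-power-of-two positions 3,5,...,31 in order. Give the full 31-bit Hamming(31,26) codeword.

0110011011100101001111101111011

Place data bits at non-power-of-two positions: b3=1, b5=0, b6=1, b7=1, b9=1, b10=1, b11=1, b12=0, b13=0, b14=1, b15=0, b17=0, b18=0, b19=1, b20=1, b21=1, b22=1, b23=1, b24=0, b25=1, b26=1, b27=1, b28=1, b29=0, b30=1, b31=1.
p1 = XOR of data positions {3,5,7,9,11,13,15,17,19,21,23,25,27,29,31} = 1⊕0⊕1⊕1⊕1⊕0⊕0⊕0⊕1⊕1⊕1⊕1⊕1⊕0⊕1 = 0
p2 = XOR of data positions {3,6,7,10,11,14,15,18,19,22,23,26,27,30,31} = 1⊕1⊕1⊕1⊕1⊕1⊕0⊕0⊕1⊕1⊕1⊕1⊕1⊕1⊕1 = 1
p4 = XOR of data positions {5,6,7,12,13,14,15,20,21,22,23,28,29,30,31} = 0⊕1⊕1⊕0⊕0⊕1⊕0⊕1⊕1⊕1⊕1⊕1⊕0⊕1⊕1 = 0
p8 = XOR of data positions {9,10,11,12,13,14,15,24,25,26,27,28,29,30,31} = 1⊕1⊕1⊕0⊕0⊕1⊕0⊕0⊕1⊕1⊕1⊕1⊕0⊕1⊕1 = 0
p16 = XOR of data positions {17,18,19,20,21,22,23,24,25,26,27,28,29,30,31} = 0⊕0⊕1⊕1⊕1⊕1⊕1⊕0⊕1⊕1⊕1⊕1⊕0⊕1⊕1 = 1
Codeword b1..b31 = 0110011011100101001111101111011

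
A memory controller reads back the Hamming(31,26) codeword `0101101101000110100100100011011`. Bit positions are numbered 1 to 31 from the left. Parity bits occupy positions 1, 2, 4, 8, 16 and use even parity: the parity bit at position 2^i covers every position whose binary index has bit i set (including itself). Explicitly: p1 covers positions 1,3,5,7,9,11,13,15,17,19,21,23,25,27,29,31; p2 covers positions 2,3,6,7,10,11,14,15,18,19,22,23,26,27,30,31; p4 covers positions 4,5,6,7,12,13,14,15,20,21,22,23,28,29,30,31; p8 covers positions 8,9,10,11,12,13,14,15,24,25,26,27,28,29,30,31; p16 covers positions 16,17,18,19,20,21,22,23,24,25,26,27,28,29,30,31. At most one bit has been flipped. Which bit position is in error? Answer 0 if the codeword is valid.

s1: b1⊕b3⊕b5⊕b7⊕b9⊕b11⊕b13⊕b15⊕b17⊕b19⊕b21⊕b23⊕b25⊕b27⊕b29⊕b31 = 0⊕0⊕1⊕1⊕0⊕0⊕0⊕1⊕1⊕0⊕0⊕1⊕0⊕1⊕0⊕1 = 1
s2: b2⊕b3⊕b6⊕b7⊕b10⊕b11⊕b14⊕b15⊕b18⊕b19⊕b22⊕b23⊕b26⊕b27⊕b30⊕b31 = 1⊕0⊕0⊕1⊕1⊕0⊕1⊕1⊕0⊕0⊕0⊕1⊕0⊕1⊕1⊕1 = 1
s4: b4⊕b5⊕b6⊕b7⊕b12⊕b13⊕b14⊕b15⊕b20⊕b21⊕b22⊕b23⊕b28⊕b29⊕b30⊕b31 = 1⊕1⊕0⊕1⊕0⊕0⊕1⊕1⊕1⊕0⊕0⊕1⊕1⊕0⊕1⊕1 = 0
s8: b8⊕b9⊕b10⊕b11⊕b12⊕b13⊕b14⊕b15⊕b24⊕b25⊕b26⊕b27⊕b28⊕b29⊕b30⊕b31 = 1⊕0⊕1⊕0⊕0⊕0⊕1⊕1⊕0⊕0⊕0⊕1⊕1⊕0⊕1⊕1 = 0
s16: b16⊕b17⊕b18⊕b19⊕b20⊕b21⊕b22⊕b23⊕b24⊕b25⊕b26⊕b27⊕b28⊕b29⊕b30⊕b31 = 0⊕1⊕0⊕0⊕1⊕0⊕0⊕1⊕0⊕0⊕0⊕1⊕1⊕0⊕1⊕1 = 1
Syndrome (s16...s1) = 10011 → position 19.

19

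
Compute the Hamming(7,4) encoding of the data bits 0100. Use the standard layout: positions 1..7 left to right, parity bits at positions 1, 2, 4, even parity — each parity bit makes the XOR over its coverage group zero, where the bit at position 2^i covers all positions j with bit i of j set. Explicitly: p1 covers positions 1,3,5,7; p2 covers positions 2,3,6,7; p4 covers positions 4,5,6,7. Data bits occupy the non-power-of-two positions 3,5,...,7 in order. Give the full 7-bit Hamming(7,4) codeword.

Place data bits at non-power-of-two positions: b3=0, b5=1, b6=0, b7=0.
p1 = XOR of data positions {3,5,7} = 0⊕1⊕0 = 1
p2 = XOR of data positions {3,6,7} = 0⊕0⊕0 = 0
p4 = XOR of data positions {5,6,7} = 1⊕0⊕0 = 1
Codeword b1..b7 = 1001100

1001100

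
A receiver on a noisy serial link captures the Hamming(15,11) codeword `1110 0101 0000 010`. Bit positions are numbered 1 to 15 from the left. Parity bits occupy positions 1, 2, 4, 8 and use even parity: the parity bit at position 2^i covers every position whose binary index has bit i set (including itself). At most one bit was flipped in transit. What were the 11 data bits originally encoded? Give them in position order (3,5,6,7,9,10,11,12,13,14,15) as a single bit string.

10100000010

s1: b1⊕b3⊕b5⊕b7⊕b9⊕b11⊕b13⊕b15 = 1⊕1⊕0⊕0⊕0⊕0⊕0⊕0 = 0
s2: b2⊕b3⊕b6⊕b7⊕b10⊕b11⊕b14⊕b15 = 1⊕1⊕1⊕0⊕0⊕0⊕1⊕0 = 0
s4: b4⊕b5⊕b6⊕b7⊕b12⊕b13⊕b14⊕b15 = 0⊕0⊕1⊕0⊕0⊕0⊕1⊕0 = 0
s8: b8⊕b9⊕b10⊕b11⊕b12⊕b13⊕b14⊕b15 = 1⊕0⊕0⊕0⊕0⊕0⊕1⊕0 = 0
Syndrome (s8...s1) = 0000 → position 0 (no error).
No correction needed.
Data bits at positions 3,5,6,7,9,10,11,12,13,14,15: 10100000010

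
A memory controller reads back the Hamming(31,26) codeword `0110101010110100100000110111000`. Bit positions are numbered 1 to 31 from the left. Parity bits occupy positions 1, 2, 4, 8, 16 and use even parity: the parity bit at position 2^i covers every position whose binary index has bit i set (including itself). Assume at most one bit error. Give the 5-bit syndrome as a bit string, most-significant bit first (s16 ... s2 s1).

s1: b1⊕b3⊕b5⊕b7⊕b9⊕b11⊕b13⊕b15⊕b17⊕b19⊕b21⊕b23⊕b25⊕b27⊕b29⊕b31 = 0⊕1⊕1⊕1⊕1⊕1⊕0⊕0⊕1⊕0⊕0⊕1⊕0⊕1⊕0⊕0 = 0
s2: b2⊕b3⊕b6⊕b7⊕b10⊕b11⊕b14⊕b15⊕b18⊕b19⊕b22⊕b23⊕b26⊕b27⊕b30⊕b31 = 1⊕1⊕0⊕1⊕0⊕1⊕1⊕0⊕0⊕0⊕0⊕1⊕1⊕1⊕0⊕0 = 0
s4: b4⊕b5⊕b6⊕b7⊕b12⊕b13⊕b14⊕b15⊕b20⊕b21⊕b22⊕b23⊕b28⊕b29⊕b30⊕b31 = 0⊕1⊕0⊕1⊕1⊕0⊕1⊕0⊕0⊕0⊕0⊕1⊕1⊕0⊕0⊕0 = 0
s8: b8⊕b9⊕b10⊕b11⊕b12⊕b13⊕b14⊕b15⊕b24⊕b25⊕b26⊕b27⊕b28⊕b29⊕b30⊕b31 = 0⊕1⊕0⊕1⊕1⊕0⊕1⊕0⊕1⊕0⊕1⊕1⊕1⊕0⊕0⊕0 = 0
s16: b16⊕b17⊕b18⊕b19⊕b20⊕b21⊕b22⊕b23⊕b24⊕b25⊕b26⊕b27⊕b28⊕b29⊕b30⊕b31 = 0⊕1⊕0⊕0⊕0⊕0⊕0⊕1⊕1⊕0⊕1⊕1⊕1⊕0⊕0⊕0 = 0
Syndrome (s16...s1) = 00000 → position 0 (no error).

00000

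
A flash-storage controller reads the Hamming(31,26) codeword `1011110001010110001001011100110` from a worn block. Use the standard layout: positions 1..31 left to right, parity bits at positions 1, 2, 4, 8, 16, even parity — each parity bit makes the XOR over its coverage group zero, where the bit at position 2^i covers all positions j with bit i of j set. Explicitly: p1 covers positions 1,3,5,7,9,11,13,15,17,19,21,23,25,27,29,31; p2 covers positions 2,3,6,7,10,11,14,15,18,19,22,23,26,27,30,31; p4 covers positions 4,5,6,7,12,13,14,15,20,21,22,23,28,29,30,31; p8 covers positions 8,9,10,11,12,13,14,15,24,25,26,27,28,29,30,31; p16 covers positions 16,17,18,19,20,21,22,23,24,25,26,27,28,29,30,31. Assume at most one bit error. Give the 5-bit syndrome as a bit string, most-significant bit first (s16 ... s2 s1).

s1: b1⊕b3⊕b5⊕b7⊕b9⊕b11⊕b13⊕b15⊕b17⊕b19⊕b21⊕b23⊕b25⊕b27⊕b29⊕b31 = 1⊕1⊕1⊕0⊕0⊕0⊕0⊕1⊕0⊕1⊕0⊕0⊕1⊕0⊕1⊕0 = 1
s2: b2⊕b3⊕b6⊕b7⊕b10⊕b11⊕b14⊕b15⊕b18⊕b19⊕b22⊕b23⊕b26⊕b27⊕b30⊕b31 = 0⊕1⊕1⊕0⊕1⊕0⊕1⊕1⊕0⊕1⊕1⊕0⊕1⊕0⊕1⊕0 = 1
s4: b4⊕b5⊕b6⊕b7⊕b12⊕b13⊕b14⊕b15⊕b20⊕b21⊕b22⊕b23⊕b28⊕b29⊕b30⊕b31 = 1⊕1⊕1⊕0⊕1⊕0⊕1⊕1⊕0⊕0⊕1⊕0⊕0⊕1⊕1⊕0 = 1
s8: b8⊕b9⊕b10⊕b11⊕b12⊕b13⊕b14⊕b15⊕b24⊕b25⊕b26⊕b27⊕b28⊕b29⊕b30⊕b31 = 0⊕0⊕1⊕0⊕1⊕0⊕1⊕1⊕1⊕1⊕1⊕0⊕0⊕1⊕1⊕0 = 1
s16: b16⊕b17⊕b18⊕b19⊕b20⊕b21⊕b22⊕b23⊕b24⊕b25⊕b26⊕b27⊕b28⊕b29⊕b30⊕b31 = 0⊕0⊕0⊕1⊕0⊕0⊕1⊕0⊕1⊕1⊕1⊕0⊕0⊕1⊕1⊕0 = 1
Syndrome (s16...s1) = 11111 → position 31.

11111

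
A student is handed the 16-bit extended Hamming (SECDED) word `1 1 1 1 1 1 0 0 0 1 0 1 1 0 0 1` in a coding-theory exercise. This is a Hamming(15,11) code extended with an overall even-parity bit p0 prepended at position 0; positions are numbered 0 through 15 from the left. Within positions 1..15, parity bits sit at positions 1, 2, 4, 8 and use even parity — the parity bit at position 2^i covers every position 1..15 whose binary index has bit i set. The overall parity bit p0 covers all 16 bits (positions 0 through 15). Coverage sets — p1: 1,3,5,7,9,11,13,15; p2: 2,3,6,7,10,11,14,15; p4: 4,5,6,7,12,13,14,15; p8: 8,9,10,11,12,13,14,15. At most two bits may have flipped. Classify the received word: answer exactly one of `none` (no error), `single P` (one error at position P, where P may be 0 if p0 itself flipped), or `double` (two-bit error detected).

none

s1: b1⊕b3⊕b5⊕b7⊕b9⊕b11⊕b13⊕b15 = 1⊕1⊕1⊕0⊕1⊕1⊕0⊕1 = 0
s2: b2⊕b3⊕b6⊕b7⊕b10⊕b11⊕b14⊕b15 = 1⊕1⊕0⊕0⊕0⊕1⊕0⊕1 = 0
s4: b4⊕b5⊕b6⊕b7⊕b12⊕b13⊕b14⊕b15 = 1⊕1⊕0⊕0⊕1⊕0⊕0⊕1 = 0
s8: b8⊕b9⊕b10⊕b11⊕b12⊕b13⊕b14⊕b15 = 0⊕1⊕0⊕1⊕1⊕0⊕0⊕1 = 0
Syndrome (s8...s1) = 0000 → position 0 (no error).
Overall parity (XOR of all 16 bits, including p0): 1⊕1⊕1⊕1⊕1⊕1⊕0⊕0⊕0⊕1⊕0⊕1⊕1⊕0⊕0⊕1 = 0
Overall=0, syndrome position=0 → no error.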